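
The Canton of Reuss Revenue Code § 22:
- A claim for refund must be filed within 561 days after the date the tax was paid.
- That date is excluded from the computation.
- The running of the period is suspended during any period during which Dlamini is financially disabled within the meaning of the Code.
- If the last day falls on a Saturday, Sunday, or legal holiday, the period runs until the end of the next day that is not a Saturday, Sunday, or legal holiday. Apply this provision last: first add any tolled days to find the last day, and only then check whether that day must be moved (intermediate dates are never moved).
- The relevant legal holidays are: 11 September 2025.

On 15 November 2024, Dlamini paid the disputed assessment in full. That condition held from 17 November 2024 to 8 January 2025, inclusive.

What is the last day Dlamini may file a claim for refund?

July 22, 2026

561 days after 15 November 2024 is May 30, 2026.
From November 17, 2024 through January 8, 2025 inclusive is 53 days; tolling adds 53 days: May 30, 2026 + 53 days = July 22, 2026.
July 22, 2026 is a Wednesday and not a legal holiday, so no extension applies.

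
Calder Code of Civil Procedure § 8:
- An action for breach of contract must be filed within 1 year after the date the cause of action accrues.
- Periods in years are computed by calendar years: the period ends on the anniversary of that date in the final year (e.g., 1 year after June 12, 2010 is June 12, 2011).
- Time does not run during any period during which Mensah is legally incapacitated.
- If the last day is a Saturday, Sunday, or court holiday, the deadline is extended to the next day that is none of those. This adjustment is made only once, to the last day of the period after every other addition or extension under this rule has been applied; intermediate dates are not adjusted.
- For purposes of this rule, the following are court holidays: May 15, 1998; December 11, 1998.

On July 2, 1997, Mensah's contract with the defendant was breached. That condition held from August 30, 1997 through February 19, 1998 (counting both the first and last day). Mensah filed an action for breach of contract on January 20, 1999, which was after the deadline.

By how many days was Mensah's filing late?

28 days

1 year after July 2, 1997 is July 2, 1998.
From August 30, 1997 through February 19, 1998 inclusive is 174 days; tolling adds 174 days: July 2, 1998 + 174 days = December 23, 1998.
December 23, 1998 is a Wednesday and not a court holiday, so no extension applies.
The deadline is December 23, 1998; from December 23, 1998 to January 20, 1999 is 28 days.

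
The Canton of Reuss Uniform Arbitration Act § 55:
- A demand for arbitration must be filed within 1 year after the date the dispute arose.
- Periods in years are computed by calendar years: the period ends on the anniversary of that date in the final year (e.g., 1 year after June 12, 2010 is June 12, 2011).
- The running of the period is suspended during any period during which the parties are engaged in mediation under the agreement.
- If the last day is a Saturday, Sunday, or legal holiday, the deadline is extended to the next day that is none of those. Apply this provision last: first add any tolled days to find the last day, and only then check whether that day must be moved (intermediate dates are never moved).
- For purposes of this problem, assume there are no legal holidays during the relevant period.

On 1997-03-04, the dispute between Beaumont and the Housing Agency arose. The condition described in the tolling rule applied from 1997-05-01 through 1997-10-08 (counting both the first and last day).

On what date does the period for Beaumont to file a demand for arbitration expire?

1 year after 1997-03-04 is March 4, 1998.
From May 1, 1997 through October 8, 1997 inclusive is 161 days; tolling adds 161 days: March 4, 1998 + 161 days = August 12, 1998.
August 12, 1998 is a Wednesday and not a legal holiday, so no extension applies.

August 12, 1998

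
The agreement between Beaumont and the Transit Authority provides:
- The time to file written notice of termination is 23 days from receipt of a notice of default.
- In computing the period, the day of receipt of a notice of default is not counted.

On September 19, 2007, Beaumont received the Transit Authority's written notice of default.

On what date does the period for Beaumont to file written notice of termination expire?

October 12, 2007

23 days after September 19, 2007 is October 12, 2007.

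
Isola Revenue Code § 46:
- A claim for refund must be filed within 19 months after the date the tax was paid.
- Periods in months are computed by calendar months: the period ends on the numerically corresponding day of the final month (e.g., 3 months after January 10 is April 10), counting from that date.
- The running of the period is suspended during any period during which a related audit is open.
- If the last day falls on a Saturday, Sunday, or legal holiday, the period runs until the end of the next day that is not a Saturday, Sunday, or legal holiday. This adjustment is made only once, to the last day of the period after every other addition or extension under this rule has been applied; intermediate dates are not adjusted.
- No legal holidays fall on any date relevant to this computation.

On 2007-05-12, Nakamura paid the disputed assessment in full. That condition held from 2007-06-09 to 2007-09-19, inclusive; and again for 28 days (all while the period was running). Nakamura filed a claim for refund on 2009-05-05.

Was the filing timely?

No

19 months after 2007-05-12 is December 12, 2008.
From June 9, 2007 through September 19, 2007 inclusive is 103 days; tolling adds 103 days: December 12, 2008 + 103 days = March 25, 2009.
Tolling adds 28 days: March 25, 2009 + 28 days = April 22, 2009.
April 22, 2009 is a Wednesday and not a legal holiday, so no extension applies.
The deadline is April 22, 2009; the filing on May 5, 2009 is after that date.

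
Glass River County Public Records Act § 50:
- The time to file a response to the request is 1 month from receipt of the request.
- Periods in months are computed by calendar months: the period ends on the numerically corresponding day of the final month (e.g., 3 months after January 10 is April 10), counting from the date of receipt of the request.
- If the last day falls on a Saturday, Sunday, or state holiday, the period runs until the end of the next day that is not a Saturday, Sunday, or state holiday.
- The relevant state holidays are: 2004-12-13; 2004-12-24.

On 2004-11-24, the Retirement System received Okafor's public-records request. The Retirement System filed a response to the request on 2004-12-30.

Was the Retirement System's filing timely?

No

1 month after 2004-11-24 is December 24, 2004.
December 24, 2004 is a listed holiday; December 25, 2004 is Saturday; December 26, 2004 is Sunday. The next qualifying day is December 27, 2004.
The deadline is December 27, 2004; the filing on December 30, 2004 is after that date.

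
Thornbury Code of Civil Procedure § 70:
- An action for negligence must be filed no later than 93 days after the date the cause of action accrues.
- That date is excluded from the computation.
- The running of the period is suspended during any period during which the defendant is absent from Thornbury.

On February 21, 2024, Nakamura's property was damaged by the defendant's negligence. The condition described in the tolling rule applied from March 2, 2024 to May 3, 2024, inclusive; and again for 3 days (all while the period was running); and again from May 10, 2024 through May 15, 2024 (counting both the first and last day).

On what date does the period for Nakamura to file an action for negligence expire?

August 4, 2024

93 days after February 21, 2024 is May 24, 2024.
From March 2, 2024 through May 3, 2024 inclusive is 63 days; tolling adds 63 days: May 24, 2024 + 63 days = July 26, 2024.
Tolling adds 3 days: July 26, 2024 + 3 days = July 29, 2024.
From May 10, 2024 through May 15, 2024 inclusive is 6 days; tolling adds 6 days: July 29, 2024 + 6 days = August 4, 2024.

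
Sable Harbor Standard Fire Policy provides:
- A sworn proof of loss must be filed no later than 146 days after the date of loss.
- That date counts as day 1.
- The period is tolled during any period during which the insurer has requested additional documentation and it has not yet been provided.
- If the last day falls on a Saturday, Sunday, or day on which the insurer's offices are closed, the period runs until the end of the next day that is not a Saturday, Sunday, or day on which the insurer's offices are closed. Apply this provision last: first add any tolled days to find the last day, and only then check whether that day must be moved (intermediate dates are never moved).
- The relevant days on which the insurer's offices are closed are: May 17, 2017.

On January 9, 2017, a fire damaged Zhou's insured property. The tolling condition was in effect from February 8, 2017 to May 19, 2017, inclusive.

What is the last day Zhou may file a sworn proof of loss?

Counting January 9, 2017 as day 1, day 146 is June 3, 2017.
From February 8, 2017 through May 19, 2017 inclusive is 101 days; tolling adds 101 days: June 3, 2017 + 101 days = September 12, 2017.
September 12, 2017 is a Tuesday and not a day on which the insurer's offices are closed, so no extension applies.

September 12, 2017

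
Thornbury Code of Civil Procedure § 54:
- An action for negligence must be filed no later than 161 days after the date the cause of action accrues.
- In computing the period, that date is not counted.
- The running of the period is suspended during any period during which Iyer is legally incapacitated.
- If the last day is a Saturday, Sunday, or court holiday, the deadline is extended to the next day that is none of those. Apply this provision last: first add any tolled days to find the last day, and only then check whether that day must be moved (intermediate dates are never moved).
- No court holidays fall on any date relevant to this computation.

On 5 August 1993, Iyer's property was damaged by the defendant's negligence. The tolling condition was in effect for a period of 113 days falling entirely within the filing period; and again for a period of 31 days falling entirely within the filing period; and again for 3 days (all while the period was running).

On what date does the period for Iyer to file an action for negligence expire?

161 days after 5 August 1993 is January 13, 1994.
Tolling adds 113 days: January 13, 1994 + 113 days = May 6, 1994.
Tolling adds 31 days: May 6, 1994 + 31 days = June 6, 1994.
Tolling adds 3 days: June 6, 1994 + 3 days = June 9, 1994.
June 9, 1994 is a Thursday and not a court holiday, so no extension applies.

June 9, 1994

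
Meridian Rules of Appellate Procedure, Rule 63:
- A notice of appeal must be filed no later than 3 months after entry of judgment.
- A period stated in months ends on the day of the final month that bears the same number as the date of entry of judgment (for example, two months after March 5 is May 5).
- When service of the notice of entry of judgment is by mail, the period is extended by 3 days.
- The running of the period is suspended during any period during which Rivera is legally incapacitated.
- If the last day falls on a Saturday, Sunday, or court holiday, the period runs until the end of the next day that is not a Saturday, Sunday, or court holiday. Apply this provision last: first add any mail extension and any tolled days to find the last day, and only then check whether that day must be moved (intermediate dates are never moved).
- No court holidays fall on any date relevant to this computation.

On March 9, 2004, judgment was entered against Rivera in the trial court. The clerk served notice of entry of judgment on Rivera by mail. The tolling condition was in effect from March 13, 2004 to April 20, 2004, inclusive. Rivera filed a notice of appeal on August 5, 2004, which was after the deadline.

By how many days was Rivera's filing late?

3 months after March 9, 2004 is June 9, 2004.
Service was by mail, adding 3 days: June 9, 2004 + 3 days = June 12, 2004.
From March 13, 2004 through April 20, 2004 inclusive is 39 days; tolling adds 39 days: June 12, 2004 + 39 days = July 21, 2004.
July 21, 2004 is a Wednesday and not a court holiday, so no extension applies.
The deadline is July 21, 2004; from July 21, 2004 to August 5, 2004 is 15 days.

15 days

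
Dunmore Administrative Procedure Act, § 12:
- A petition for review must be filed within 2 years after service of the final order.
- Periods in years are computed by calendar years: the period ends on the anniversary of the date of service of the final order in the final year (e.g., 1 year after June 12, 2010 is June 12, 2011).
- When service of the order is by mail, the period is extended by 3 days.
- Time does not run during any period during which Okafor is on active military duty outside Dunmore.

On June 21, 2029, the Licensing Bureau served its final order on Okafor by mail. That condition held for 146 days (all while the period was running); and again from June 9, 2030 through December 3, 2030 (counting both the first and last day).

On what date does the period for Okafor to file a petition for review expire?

May 13, 2032

2 years after June 21, 2029 is June 21, 2031.
Service was by mail, adding 3 days: June 21, 2031 + 3 days = June 24, 2031.
Tolling adds 146 days: June 24, 2031 + 146 days = November 17, 2031.
From June 9, 2030 through December 3, 2030 inclusive is 178 days; tolling adds 178 days: November 17, 2031 + 178 days = May 13, 2032.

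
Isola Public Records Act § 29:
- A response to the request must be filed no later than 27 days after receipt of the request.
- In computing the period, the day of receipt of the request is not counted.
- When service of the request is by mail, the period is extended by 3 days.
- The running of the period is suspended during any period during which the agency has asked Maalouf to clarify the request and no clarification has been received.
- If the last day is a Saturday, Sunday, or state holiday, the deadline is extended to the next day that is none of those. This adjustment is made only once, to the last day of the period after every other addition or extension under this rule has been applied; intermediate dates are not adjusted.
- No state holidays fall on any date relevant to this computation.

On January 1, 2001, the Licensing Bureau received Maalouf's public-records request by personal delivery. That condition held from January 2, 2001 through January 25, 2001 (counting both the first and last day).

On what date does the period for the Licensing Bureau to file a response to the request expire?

February 21, 2001

27 days after January 1, 2001 is January 28, 2001.
Service was not by mail, so no mail extension applies.
From January 2, 2001 through January 25, 2001 inclusive is 24 days; tolling adds 24 days: January 28, 2001 + 24 days = February 21, 2001.
February 21, 2001 is a Wednesday and not a state holiday, so no extension applies.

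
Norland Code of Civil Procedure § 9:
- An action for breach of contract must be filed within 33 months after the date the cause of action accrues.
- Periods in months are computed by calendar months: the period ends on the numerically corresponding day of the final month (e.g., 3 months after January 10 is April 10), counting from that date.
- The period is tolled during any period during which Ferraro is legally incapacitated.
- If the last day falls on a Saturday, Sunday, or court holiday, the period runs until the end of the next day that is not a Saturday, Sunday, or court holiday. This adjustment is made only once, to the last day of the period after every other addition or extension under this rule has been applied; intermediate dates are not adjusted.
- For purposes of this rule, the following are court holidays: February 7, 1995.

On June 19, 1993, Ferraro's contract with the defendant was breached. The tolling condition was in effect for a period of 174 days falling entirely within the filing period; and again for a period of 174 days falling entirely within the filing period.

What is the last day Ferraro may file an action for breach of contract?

33 months after June 19, 1993 is March 19, 1996.
Tolling adds 174 days: March 19, 1996 + 174 days = September 9, 1996.
Tolling adds 174 days: September 9, 1996 + 174 days = March 2, 1997.
March 2, 1997 is Sunday. The next qualifying day is March 3, 1997.

March 3, 1997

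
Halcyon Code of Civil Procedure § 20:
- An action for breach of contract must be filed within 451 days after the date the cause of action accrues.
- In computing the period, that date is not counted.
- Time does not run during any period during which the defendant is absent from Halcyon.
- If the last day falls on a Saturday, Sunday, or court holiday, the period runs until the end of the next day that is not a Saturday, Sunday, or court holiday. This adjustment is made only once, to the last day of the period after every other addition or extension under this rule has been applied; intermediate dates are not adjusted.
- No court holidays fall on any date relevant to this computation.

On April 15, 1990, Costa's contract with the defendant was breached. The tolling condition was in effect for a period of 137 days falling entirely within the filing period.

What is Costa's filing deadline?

451 days after April 15, 1990 is July 10, 1991.
Tolling adds 137 days: July 10, 1991 + 137 days = November 24, 1991.
November 24, 1991 is Sunday. The next qualifying day is November 25, 1991.

November 25, 1991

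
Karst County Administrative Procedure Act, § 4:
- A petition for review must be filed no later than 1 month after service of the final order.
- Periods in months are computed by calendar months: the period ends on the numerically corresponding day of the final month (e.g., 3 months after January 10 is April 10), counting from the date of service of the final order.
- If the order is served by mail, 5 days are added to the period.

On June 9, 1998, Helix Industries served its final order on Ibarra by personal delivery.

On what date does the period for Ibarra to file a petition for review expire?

1 month after June 9, 1998 is July 9, 1998.
Service was not by mail, so no mail extension applies.

July 9, 1998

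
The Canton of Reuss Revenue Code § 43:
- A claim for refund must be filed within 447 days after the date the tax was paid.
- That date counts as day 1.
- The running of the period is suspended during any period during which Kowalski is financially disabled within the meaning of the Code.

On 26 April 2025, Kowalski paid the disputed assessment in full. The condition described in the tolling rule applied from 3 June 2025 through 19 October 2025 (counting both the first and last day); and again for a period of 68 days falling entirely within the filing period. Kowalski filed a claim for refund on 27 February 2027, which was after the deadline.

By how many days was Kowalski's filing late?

Counting 26 April 2025 as day 1, day 447 is July 16, 2026.
From June 3, 2025 through October 19, 2025 inclusive is 139 days; tolling adds 139 days: July 16, 2026 + 139 days = December 2, 2026.
Tolling adds 68 days: December 2, 2026 + 68 days = February 8, 2027.
The deadline is February 8, 2027; from February 8, 2027 to February 27, 2027 is 19 days.

19 days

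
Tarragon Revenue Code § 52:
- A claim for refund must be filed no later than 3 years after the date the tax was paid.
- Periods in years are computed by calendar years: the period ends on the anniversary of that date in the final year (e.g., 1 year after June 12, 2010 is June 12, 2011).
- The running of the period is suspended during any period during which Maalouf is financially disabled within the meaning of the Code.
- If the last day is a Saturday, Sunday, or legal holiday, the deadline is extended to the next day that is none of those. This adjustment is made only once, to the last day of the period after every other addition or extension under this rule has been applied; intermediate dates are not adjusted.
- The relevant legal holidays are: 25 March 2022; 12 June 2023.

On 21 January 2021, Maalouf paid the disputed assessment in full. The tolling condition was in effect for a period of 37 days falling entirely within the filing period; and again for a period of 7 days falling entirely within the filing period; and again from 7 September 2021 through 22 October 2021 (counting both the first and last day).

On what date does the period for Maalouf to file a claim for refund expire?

3 years after 21 January 2021 is January 21, 2024.
Tolling adds 37 days: January 21, 2024 + 37 days = February 27, 2024.
Tolling adds 7 days: February 27, 2024 + 7 days = March 5, 2024.
From September 7, 2021 through October 22, 2021 inclusive is 46 days; tolling adds 46 days: March 5, 2024 + 46 days = April 20, 2024.
April 20, 2024 is Saturday; April 21, 2024 is Sunday. The next qualifying day is April 22, 2024.

April 22, 2024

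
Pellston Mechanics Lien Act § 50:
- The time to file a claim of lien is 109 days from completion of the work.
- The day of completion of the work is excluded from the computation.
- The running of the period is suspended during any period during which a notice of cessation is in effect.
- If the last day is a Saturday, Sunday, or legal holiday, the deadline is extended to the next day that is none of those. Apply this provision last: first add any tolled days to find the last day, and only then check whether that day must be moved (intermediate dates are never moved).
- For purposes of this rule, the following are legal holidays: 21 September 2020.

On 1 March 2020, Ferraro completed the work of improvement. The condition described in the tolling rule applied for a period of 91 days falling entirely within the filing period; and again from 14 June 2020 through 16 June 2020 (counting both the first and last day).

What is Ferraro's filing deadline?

September 22, 2020

109 days after 1 March 2020 is June 18, 2020.
Tolling adds 91 days: June 18, 2020 + 91 days = September 17, 2020.
From June 14, 2020 through June 16, 2020 inclusive is 3 days; tolling adds 3 days: September 17, 2020 + 3 days = September 20, 2020.
September 20, 2020 is Sunday; September 21, 2020 is a listed holiday. The next qualifying day is September 22, 2020.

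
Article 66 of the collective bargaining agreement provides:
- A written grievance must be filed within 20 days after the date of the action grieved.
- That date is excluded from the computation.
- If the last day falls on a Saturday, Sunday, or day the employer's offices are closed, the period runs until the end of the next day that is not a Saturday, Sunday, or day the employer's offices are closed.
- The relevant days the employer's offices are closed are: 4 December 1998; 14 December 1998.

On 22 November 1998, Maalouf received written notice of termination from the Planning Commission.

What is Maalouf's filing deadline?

20 days after 22 November 1998 is December 12, 1998.
December 12, 1998 is Saturday; December 13, 1998 is Sunday; December 14, 1998 is a listed holiday. The next qualifying day is December 15, 1998.

December 15, 1998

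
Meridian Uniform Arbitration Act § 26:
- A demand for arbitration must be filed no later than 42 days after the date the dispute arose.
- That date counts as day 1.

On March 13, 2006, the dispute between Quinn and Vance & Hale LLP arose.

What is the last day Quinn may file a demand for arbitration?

Counting March 13, 2006 as day 1, day 42 is April 23, 2006.

April 23, 2006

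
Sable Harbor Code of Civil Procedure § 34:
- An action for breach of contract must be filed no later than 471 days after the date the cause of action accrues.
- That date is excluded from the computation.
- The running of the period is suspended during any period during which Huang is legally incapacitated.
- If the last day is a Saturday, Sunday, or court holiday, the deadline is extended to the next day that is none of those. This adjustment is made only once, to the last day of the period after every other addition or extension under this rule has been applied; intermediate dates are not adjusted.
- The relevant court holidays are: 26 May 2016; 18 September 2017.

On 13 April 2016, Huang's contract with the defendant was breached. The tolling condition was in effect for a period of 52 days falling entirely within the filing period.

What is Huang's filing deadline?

471 days after 13 April 2016 is July 28, 2017.
Tolling adds 52 days: July 28, 2017 + 52 days = September 18, 2017.
September 18, 2017 is a listed holiday. The next qualifying day is September 19, 2017.

September 19, 2017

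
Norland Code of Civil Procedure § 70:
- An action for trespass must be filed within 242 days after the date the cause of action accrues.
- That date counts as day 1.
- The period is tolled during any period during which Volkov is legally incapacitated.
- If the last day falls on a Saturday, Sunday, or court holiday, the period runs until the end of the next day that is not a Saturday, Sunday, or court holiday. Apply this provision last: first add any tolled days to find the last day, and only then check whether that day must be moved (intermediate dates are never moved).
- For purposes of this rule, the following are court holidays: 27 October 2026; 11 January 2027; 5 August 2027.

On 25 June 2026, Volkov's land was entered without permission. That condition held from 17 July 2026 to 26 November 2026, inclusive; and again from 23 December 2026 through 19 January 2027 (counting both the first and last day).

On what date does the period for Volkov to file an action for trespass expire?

Counting 25 June 2026 as day 1, day 242 is February 21, 2027.
From July 17, 2026 through November 26, 2026 inclusive is 133 days; tolling adds 133 days: February 21, 2027 + 133 days = July 4, 2027.
From December 23, 2026 through January 19, 2027 inclusive is 28 days; tolling adds 28 days: July 4, 2027 + 28 days = August 1, 2027.
August 1, 2027 is Sunday. The next qualifying day is August 2, 2027.

August 2, 2027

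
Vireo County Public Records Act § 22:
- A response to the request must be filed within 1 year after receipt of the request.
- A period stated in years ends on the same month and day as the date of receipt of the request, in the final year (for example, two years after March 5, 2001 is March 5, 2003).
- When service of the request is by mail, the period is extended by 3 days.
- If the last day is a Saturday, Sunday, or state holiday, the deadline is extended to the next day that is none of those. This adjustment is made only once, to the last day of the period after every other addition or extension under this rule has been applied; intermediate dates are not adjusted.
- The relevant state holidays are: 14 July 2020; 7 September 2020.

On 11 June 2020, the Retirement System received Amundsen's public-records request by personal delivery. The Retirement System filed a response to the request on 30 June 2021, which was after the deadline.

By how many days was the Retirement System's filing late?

19 days

1 year after 11 June 2020 is June 11, 2021.
Service was not by mail, so no mail extension applies.
June 11, 2021 is a Friday and not a state holiday, so no extension applies.
The deadline is June 11, 2021; from June 11, 2021 to June 30, 2021 is 19 days.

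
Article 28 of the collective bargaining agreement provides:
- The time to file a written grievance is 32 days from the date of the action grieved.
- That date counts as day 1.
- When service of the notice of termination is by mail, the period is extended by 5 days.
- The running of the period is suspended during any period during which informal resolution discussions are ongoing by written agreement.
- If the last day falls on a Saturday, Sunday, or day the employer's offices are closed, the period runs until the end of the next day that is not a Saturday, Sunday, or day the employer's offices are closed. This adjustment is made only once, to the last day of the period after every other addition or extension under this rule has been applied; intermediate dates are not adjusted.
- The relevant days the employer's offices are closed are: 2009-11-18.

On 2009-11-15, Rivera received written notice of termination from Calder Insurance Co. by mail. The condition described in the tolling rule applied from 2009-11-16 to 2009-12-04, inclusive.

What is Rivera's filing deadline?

January 11, 2010

Counting 2009-11-15 as day 1, day 32 is December 16, 2009.
Service was by mail, adding 5 days: December 16, 2009 + 5 days = December 21, 2009.
From November 16, 2009 through December 4, 2009 inclusive is 19 days; tolling adds 19 days: December 21, 2009 + 19 days = January 9, 2010.
January 9, 2010 is Saturday; January 10, 2010 is Sunday. The next qualifying day is January 11, 2010.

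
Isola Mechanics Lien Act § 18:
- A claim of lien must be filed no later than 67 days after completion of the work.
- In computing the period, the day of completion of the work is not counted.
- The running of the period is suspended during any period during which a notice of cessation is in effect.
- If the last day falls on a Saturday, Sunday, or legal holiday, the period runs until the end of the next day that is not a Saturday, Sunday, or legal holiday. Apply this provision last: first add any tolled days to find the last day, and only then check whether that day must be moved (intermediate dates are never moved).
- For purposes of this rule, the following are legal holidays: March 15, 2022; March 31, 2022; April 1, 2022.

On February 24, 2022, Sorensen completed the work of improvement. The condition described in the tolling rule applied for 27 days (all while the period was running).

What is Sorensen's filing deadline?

67 days after February 24, 2022 is May 2, 2022.
Tolling adds 27 days: May 2, 2022 + 27 days = May 29, 2022.
May 29, 2022 is Sunday. The next qualifying day is May 30, 2022.

May 30, 2022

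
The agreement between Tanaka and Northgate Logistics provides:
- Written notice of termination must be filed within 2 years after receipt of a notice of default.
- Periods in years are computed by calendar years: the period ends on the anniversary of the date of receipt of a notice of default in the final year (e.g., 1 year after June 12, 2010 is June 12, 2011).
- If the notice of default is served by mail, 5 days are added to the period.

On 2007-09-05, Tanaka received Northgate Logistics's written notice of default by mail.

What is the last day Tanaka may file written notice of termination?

2 years after 2007-09-05 is September 5, 2009.
Service was by mail, adding 5 days: September 5, 2009 + 5 days = September 10, 2009.

September 10, 2009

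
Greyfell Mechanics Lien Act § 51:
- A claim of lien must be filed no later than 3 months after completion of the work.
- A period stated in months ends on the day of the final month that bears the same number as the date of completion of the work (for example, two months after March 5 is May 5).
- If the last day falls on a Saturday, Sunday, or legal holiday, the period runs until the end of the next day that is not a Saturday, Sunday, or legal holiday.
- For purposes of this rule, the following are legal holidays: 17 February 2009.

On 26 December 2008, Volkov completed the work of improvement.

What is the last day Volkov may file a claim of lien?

March 26, 2009

3 months after 26 December 2008 is March 26, 2009.
March 26, 2009 is a Thursday and not a legal holiday, so no extension applies.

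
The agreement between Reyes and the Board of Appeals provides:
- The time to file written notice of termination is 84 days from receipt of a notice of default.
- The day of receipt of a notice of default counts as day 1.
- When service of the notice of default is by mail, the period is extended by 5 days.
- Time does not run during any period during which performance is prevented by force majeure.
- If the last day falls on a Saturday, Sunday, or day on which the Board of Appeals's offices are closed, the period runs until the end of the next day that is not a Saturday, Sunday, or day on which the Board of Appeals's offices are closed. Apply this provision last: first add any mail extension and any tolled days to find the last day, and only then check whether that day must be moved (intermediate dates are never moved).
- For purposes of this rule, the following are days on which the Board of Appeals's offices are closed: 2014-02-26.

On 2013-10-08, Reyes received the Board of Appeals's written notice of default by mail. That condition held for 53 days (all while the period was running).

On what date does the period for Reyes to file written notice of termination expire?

Counting 2013-10-08 as day 1, day 84 is December 30, 2013.
Service was by mail, adding 5 days: December 30, 2013 + 5 days = January 4, 2014.
Tolling adds 53 days: January 4, 2014 + 53 days = February 26, 2014.
February 26, 2014 is a listed holiday. The next qualifying day is February 27, 2014.

February 27, 2014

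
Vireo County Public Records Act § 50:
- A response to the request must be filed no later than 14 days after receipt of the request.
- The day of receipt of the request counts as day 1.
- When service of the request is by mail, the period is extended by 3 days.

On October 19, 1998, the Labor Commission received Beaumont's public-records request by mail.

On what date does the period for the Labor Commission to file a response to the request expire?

Counting October 19, 1998 as day 1, day 14 is November 1, 1998.
Service was by mail, adding 3 days: November 1, 1998 + 3 days = November 4, 1998.

November 4, 1998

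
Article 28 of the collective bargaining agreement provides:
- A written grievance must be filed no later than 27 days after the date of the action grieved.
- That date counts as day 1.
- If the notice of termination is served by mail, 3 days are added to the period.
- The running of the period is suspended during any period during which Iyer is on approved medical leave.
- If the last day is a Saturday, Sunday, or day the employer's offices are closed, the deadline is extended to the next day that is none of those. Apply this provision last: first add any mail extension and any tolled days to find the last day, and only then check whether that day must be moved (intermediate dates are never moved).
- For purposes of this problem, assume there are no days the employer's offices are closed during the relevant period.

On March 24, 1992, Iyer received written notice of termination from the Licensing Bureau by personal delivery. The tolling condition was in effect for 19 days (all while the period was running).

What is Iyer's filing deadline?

May 8, 1992

Counting March 24, 1992 as day 1, day 27 is April 19, 1992.
Service was not by mail, so no mail extension applies.
Tolling adds 19 days: April 19, 1992 + 19 days = May 8, 1992.
May 8, 1992 is a Friday and not a day the employer's offices are closed, so no extension applies.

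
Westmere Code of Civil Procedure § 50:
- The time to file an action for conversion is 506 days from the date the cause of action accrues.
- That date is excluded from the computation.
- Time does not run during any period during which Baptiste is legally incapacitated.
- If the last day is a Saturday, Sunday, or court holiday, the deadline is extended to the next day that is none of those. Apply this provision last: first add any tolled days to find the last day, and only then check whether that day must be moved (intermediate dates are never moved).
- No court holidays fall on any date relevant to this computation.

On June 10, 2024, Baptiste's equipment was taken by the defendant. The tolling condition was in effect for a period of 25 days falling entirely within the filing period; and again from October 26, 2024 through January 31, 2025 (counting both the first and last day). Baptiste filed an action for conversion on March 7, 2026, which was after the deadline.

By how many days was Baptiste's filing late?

5 days

506 days after June 10, 2024 is October 29, 2025.
Tolling adds 25 days: October 29, 2025 + 25 days = November 23, 2025.
From October 26, 2024 through January 31, 2025 inclusive is 98 days; tolling adds 98 days: November 23, 2025 + 98 days = March 1, 2026.
March 1, 2026 is Sunday. The next qualifying day is March 2, 2026.
The deadline is March 2, 2026; from March 2, 2026 to March 7, 2026 is 5 days.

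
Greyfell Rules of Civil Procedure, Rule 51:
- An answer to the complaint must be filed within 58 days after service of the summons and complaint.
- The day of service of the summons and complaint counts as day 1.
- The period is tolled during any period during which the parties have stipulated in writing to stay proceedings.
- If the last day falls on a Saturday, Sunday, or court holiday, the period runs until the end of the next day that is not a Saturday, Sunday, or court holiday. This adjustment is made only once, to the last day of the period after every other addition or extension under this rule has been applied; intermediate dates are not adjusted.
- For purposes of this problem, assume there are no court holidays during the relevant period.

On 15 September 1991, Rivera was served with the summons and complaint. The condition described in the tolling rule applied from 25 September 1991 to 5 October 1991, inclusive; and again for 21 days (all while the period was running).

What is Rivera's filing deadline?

Counting 15 September 1991 as day 1, day 58 is November 11, 1991.
From September 25, 1991 through October 5, 1991 inclusive is 11 days; tolling adds 11 days: November 11, 1991 + 11 days = November 22, 1991.
Tolling adds 21 days: November 22, 1991 + 21 days = December 13, 1991.
December 13, 1991 is a Friday and not a court holiday, so no extension applies.

December 13, 1991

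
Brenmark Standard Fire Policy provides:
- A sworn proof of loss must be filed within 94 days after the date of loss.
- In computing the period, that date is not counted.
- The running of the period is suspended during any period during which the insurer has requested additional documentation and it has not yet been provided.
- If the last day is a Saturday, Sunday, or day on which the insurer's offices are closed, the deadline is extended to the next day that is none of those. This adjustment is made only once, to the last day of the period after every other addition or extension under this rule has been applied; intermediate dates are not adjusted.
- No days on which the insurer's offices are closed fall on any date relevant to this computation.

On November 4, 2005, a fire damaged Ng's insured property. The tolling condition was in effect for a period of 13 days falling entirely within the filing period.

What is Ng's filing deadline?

February 20, 2006

94 days after November 4, 2005 is February 6, 2006.
Tolling adds 13 days: February 6, 2006 + 13 days = February 19, 2006.
February 19, 2006 is Sunday. The next qualifying day is February 20, 2006.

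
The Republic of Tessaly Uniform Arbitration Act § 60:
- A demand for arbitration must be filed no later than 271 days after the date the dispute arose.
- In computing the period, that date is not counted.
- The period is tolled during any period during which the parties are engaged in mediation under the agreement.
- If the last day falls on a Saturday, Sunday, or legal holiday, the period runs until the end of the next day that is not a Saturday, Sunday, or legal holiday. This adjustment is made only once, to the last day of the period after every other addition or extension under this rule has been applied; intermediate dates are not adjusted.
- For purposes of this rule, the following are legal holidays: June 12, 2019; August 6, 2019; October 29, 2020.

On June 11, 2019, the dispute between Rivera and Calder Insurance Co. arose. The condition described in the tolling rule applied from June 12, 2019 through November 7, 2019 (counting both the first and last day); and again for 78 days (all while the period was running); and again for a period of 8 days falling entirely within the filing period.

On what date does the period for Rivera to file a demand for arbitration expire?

October 30, 2020

271 days after June 11, 2019 is March 8, 2020.
From June 12, 2019 through November 7, 2019 inclusive is 149 days; tolling adds 149 days: March 8, 2020 + 149 days = August 4, 2020.
Tolling adds 78 days: August 4, 2020 + 78 days = October 21, 2020.
Tolling adds 8 days: October 21, 2020 + 8 days = October 29, 2020.
October 29, 2020 is a listed holiday. The next qualifying day is October 30, 2020.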